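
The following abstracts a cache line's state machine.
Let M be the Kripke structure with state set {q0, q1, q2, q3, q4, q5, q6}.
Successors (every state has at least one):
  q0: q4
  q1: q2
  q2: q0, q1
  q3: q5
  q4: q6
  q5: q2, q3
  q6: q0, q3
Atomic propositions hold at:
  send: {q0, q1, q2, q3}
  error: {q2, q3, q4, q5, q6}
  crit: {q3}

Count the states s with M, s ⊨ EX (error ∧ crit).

2

Sat(error ∧ crit) = {q3}
Sat(EX (error ∧ crit)) = {s : some successor in {q3}} = {q5, q6}
|Sat(EX (error ∧ crit))| = |{q5, q6}| = 2.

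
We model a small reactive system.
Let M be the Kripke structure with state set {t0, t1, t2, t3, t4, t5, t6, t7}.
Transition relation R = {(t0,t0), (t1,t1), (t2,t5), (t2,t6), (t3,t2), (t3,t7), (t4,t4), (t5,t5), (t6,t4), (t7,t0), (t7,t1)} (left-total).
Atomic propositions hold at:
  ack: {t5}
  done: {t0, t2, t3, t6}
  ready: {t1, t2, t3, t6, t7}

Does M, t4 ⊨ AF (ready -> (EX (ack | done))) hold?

Yes

Sat(ack | done) = {t0, t2, t3, t5, t6}
Sat(EX (ack | done)) = {s : some successor in {t0, t2, t3, t5, t6}} = {t0, t2, t3, t5, t7}
Sat(ready -> (EX (ack | done))) = {t0, t2, t3, t4, t5, t7}
AF (ready -> (EX (ack | done))): least fixpoint, start Z0 = {t0, t2, t3, t4, t5, t7}, add states with every successor in Z. Z1 = {t0, t2, t3, t4, t5, t6, t7}; fixed.
Sat(AF (ready -> (EX (ack | done)))) = {t0, t2, t3, t4, t5, t6, t7}
t4 ∈ Sat(AF (ready -> (EX (ack | done)))) = {t0, t2, t3, t4, t5, t6, t7}, so the formula holds at t4.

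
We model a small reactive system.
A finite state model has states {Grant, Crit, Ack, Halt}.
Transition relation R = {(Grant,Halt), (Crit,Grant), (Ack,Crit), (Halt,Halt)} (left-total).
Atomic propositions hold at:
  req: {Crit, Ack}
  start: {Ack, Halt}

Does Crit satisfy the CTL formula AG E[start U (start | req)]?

Sat(start | req) = {Crit, Ack, Halt}
E[start U (start | req)]: least fixpoint, start Z0 = Sat((start | req)) = {Crit, Ack, Halt}, add states in Sat(start) with some successor in Z. Already a fixed point.
Sat(E[start U (start | req)]) = {Crit, Ack, Halt}
AG E[start U (start | req)]: greatest fixpoint, start Z0 = {Crit, Ack, Halt}, keep only states in Sat with every successor in Z. Z1 = {Ack, Halt}; Z2 = {Halt}; fixed.
Sat(AG E[start U (start | req)]) = {Halt}
Crit ∉ Sat(AG E[start U (start | req)]) = {Halt}, so the formula does not hold at Crit.

No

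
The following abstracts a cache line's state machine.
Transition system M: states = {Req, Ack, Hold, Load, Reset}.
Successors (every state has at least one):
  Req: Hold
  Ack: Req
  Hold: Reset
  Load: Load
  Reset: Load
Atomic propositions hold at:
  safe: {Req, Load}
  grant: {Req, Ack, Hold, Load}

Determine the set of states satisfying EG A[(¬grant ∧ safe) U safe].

{Load}

Sat(¬grant) = {Reset}
Sat(¬grant ∧ safe) = ∅
A[(¬grant ∧ safe) U safe]: least fixpoint, start Z0 = Sat(safe) = {Req, Load}, add states in Sat(¬grant ∧ safe) with every successor in Z. Already a fixed point.
Sat(A[(¬grant ∧ safe) U safe]) = {Req, Load}
EG A[(¬grant ∧ safe) U safe]: greatest fixpoint, start Z0 = {Req, Load}, keep only states in Sat with some successor in Z. Z1 = {Load}; fixed.
Sat(EG A[(¬grant ∧ safe) U safe]) = {Load}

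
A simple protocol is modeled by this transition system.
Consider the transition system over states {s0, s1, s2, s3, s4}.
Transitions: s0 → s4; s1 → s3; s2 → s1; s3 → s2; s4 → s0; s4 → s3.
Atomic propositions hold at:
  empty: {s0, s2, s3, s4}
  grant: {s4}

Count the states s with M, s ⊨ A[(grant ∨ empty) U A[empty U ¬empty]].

Sat(grant ∨ empty) = {s0, s2, s3, s4}
Sat(¬empty) = {s1}
A[empty U ¬empty]: least fixpoint, start Z0 = Sat(¬empty) = {s1}, add states in Sat(empty) with every successor in Z. Z1 = {s1, s2}; Z2 = {s1, s2, s3}; fixed.
Sat(A[empty U ¬empty]) = {s1, s2, s3}
A[(grant ∨ empty) U A[empty U ¬empty]]: least fixpoint, start Z0 = Sat(A[empty U ¬empty]) = {s1, s2, s3}, add states in Sat(grant ∨ empty) with every successor in Z. Already a fixed point.
Sat(A[(grant ∨ empty) U A[empty U ¬empty]]) = {s1, s2, s3}
|Sat(A[(grant ∨ empty) U A[empty U ¬empty]])| = |{s1, s2, s3}| = 3.

3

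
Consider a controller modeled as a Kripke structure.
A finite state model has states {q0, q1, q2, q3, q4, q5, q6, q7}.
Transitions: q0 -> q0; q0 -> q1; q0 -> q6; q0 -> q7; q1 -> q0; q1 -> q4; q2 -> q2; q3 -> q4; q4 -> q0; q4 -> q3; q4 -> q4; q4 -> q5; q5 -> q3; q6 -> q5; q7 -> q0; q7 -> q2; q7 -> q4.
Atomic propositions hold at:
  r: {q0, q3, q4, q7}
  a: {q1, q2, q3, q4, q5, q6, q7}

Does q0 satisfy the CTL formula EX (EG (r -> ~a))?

Yes

Sat(~a) = {q0}
Sat(r -> ~a) = {q0, q1, q2, q5, q6}
EG (r -> ~a): greatest fixpoint, start Z0 = {q0, q1, q2, q5, q6}, keep only states in Sat with some successor in Z. Z1 = {q0, q1, q2, q6}; Z2 = {q0, q1, q2}; fixed.
Sat(EG (r -> ~a)) = {q0, q1, q2}
Sat(EX (EG (r -> ~a))) = {s : some successor in {q0, q1, q2}} = {q0, q1, q2, q4, q7}
q0 ∈ Sat(EX (EG (r -> ~a))) = {q0, q1, q2, q4, q7}, so the formula holds at q0.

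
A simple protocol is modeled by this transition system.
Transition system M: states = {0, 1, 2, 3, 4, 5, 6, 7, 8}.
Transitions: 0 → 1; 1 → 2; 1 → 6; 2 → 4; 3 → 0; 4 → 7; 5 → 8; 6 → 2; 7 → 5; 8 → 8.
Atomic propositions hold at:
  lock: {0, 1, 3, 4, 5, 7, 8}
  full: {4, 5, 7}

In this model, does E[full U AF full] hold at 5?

AF full: least fixpoint, start Z0 = {4, 5, 7}, add states with every successor in Z. Z1 = {2, 4, 5, 7}; Z2 = {2, 4, 5, 6, 7}; Z3 = {1, 2, 4, 5, 6, 7}; Z4 = {0, 1, 2, 4, 5, 6, 7}; Z5 = {0, 1, 2, 3, 4, 5, 6, 7}; fixed.
Sat(AF full) = {0, 1, 2, 3, 4, 5, 6, 7}
E[full U AF full]: least fixpoint, start Z0 = Sat(AF full) = {0, 1, 2, 3, 4, 5, 6, 7}, add states in Sat(full) with some successor in Z. Already a fixed point.
Sat(E[full U AF full]) = {0, 1, 2, 3, 4, 5, 6, 7}
5 ∈ Sat(E[full U AF full]) = {0, 1, 2, 3, 4, 5, 6, 7}, so the formula holds at 5.

Yes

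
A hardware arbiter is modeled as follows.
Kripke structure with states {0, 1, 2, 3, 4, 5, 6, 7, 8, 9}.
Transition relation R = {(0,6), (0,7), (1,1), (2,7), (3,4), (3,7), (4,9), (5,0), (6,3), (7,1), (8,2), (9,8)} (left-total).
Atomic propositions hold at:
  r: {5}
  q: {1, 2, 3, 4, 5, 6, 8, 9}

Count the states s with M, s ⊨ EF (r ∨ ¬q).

9

Sat(¬q) = {0, 7}
Sat(r ∨ ¬q) = {0, 5, 7}
EF (r ∨ ¬q): least fixpoint, start Z0 = {0, 5, 7}, add states with some successor in Z. Z1 = {0, 2, 3, 5, 7}; Z2 = {0, 2, 3, 5, 6, 7, 8}; Z3 = {0, 2, 3, 5, 6, 7, 8, 9}; Z4 = {0, 2, 3, 4, 5, 6, 7, 8, 9}; fixed.
Sat(EF (r ∨ ¬q)) = {0, 2, 3, 4, 5, 6, 7, 8, 9}
|Sat(EF (r ∨ ¬q))| = |{0, 2, 3, 4, 5, 6, 7, 8, 9}| = 9.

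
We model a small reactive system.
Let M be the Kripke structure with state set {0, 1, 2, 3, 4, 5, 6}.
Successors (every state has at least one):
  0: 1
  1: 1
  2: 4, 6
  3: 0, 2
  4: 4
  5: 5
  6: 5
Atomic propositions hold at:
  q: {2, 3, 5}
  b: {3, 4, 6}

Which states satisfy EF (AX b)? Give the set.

Sat(AX b) = {s : every successor in {3, 4, 6}} = {2, 4}
EF (AX b): least fixpoint, start Z0 = {2, 4}, add states with some successor in Z. Z1 = {2, 3, 4}; fixed.
Sat(EF (AX b)) = {2, 3, 4}

{2, 3, 4}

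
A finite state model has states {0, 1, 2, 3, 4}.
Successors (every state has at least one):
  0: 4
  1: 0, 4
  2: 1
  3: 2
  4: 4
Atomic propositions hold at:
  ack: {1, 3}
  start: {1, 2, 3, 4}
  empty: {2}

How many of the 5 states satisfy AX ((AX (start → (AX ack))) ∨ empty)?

Sat(AX ack) = {s : every successor in {1, 3}} = {2}
Sat(start → (AX ack)) = {0, 2}
Sat(AX (start → (AX ack))) = {s : every successor in {0, 2}} = {3}
Sat((AX (start → (AX ack))) ∨ empty) = {2, 3}
Sat(AX ((AX (start → (AX ack))) ∨ empty)) = {s : every successor in {2, 3}} = {3}
|Sat(AX ((AX (start → (AX ack))) ∨ empty))| = |{3}| = 1.

1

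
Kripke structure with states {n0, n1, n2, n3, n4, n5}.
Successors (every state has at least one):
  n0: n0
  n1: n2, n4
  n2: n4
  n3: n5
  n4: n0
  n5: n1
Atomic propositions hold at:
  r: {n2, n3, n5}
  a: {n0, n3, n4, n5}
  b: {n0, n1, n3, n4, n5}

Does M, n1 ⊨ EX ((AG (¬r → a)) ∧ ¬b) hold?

Sat(¬r) = {n0, n1, n4}
Sat(¬r → a) = {n0, n2, n3, n4, n5}
AG (¬r → a): greatest fixpoint, start Z0 = {n0, n2, n3, n4, n5}, keep only states in Sat with every successor in Z. Z1 = {n0, n2, n3, n4}; Z2 = {n0, n2, n4}; fixed.
Sat(AG (¬r → a)) = {n0, n2, n4}
Sat(¬b) = {n2}
Sat((AG (¬r → a)) ∧ ¬b) = {n2}
Sat(EX ((AG (¬r → a)) ∧ ¬b)) = {s : some successor in {n2}} = {n1}
n1 ∈ Sat(EX ((AG (¬r → a)) ∧ ¬b)) = {n1}, so the formula holds at n1.

Yes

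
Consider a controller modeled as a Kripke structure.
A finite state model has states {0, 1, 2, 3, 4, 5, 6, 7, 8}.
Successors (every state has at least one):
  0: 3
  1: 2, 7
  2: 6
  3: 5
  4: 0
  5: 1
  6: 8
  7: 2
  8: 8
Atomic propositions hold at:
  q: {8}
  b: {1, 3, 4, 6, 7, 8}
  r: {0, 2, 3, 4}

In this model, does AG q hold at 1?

No

AG q: greatest fixpoint, start Z0 = {8}, keep only states in Sat with every successor in Z. Already a fixed point.
Sat(AG q) = {8}
1 ∉ Sat(AG q) = {8}, so the formula does not hold at 1.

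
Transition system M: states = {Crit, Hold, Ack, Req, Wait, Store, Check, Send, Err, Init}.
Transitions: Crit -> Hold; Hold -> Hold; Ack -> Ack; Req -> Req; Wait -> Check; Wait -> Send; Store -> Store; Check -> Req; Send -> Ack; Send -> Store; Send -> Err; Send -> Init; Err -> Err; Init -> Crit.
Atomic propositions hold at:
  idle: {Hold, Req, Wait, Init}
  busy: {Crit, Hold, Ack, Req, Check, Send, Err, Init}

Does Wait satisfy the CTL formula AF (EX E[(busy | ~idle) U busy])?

Yes

Sat(~idle) = {Crit, Ack, Store, Check, Send, Err}
Sat(busy | ~idle) = {Crit, Hold, Ack, Req, Store, Check, Send, Err, Init}
E[(busy | ~idle) U busy]: least fixpoint, start Z0 = Sat(busy) = {Crit, Hold, Ack, Req, Check, Send, Err, Init}, add states in Sat(busy | ~idle) with some successor in Z. Already a fixed point.
Sat(E[(busy | ~idle) U busy]) = {Crit, Hold, Ack, Req, Check, Send, Err, Init}
Sat(EX E[(busy | ~idle) U busy]) = {s : some successor in {Crit, Hold, Ack, Req, Check, Send, Err, Init}} = {Crit, Hold, Ack, Req, Wait, Check, Send, Err, Init}
AF (EX E[(busy | ~idle) U busy]): least fixpoint, start Z0 = {Crit, Hold, Ack, Req, Wait, Check, Send, Err, Init}, add states with every successor in Z. Already a fixed point.
Sat(AF (EX E[(busy | ~idle) U busy])) = {Crit, Hold, Ack, Req, Wait, Check, Send, Err, Init}
Wait ∈ Sat(AF (EX E[(busy | ~idle) U busy])) = {Crit, Hold, Ack, Req, Wait, Check, Send, Err, Init}, so the formula holds at Wait.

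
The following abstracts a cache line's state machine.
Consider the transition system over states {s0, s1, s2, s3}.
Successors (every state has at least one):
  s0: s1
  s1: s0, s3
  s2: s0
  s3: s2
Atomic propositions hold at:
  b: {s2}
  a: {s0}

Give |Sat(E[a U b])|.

1

E[a U b]: least fixpoint, start Z0 = Sat(b) = {s2}, add states in Sat(a) with some successor in Z. Already a fixed point.
Sat(E[a U b]) = {s2}
|Sat(E[a U b])| = |{s2}| = 1.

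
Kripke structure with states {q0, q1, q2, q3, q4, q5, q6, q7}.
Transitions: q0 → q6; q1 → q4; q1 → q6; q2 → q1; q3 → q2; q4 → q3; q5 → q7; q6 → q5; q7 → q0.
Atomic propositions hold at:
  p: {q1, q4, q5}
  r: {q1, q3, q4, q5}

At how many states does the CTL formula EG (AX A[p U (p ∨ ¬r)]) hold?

7

Sat(¬r) = {q0, q2, q6, q7}
Sat(p ∨ ¬r) = {q0, q1, q2, q4, q5, q6, q7}
A[p U (p ∨ ¬r)]: least fixpoint, start Z0 = Sat((p ∨ ¬r)) = {q0, q1, q2, q4, q5, q6, q7}, add states in Sat(p) with every successor in Z. Already a fixed point.
Sat(A[p U (p ∨ ¬r)]) = {q0, q1, q2, q4, q5, q6, q7}
Sat(AX A[p U (p ∨ ¬r)]) = {s : every successor in {q0, q1, q2, q4, q5, q6, q7}} = {q0, q1, q2, q3, q5, q6, q7}
EG (AX A[p U (p ∨ ¬r)]): greatest fixpoint, start Z0 = {q0, q1, q2, q3, q5, q6, q7}, keep only states in Sat with some successor in Z. Already a fixed point.
Sat(EG (AX A[p U (p ∨ ¬r)])) = {q0, q1, q2, q3, q5, q6, q7}
|Sat(EG (AX A[p U (p ∨ ¬r)]))| = |{q0, q1, q2, q3, q5, q6, q7}| = 7.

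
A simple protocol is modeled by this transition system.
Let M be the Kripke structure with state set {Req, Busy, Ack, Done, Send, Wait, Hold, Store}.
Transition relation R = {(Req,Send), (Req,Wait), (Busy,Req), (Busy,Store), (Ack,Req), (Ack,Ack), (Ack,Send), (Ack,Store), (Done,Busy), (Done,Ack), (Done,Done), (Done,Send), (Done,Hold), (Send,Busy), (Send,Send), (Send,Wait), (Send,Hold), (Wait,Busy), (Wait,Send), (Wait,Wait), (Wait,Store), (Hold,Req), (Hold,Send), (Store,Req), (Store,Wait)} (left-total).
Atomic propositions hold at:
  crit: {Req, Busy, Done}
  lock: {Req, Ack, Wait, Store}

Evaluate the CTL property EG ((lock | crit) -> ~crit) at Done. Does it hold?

No

Sat(lock | crit) = {Req, Busy, Ack, Done, Wait, Store}
Sat(~crit) = {Ack, Send, Wait, Hold, Store}
Sat((lock | crit) -> ~crit) = {Ack, Send, Wait, Hold, Store}
EG ((lock | crit) -> ~crit): greatest fixpoint, start Z0 = {Ack, Send, Wait, Hold, Store}, keep only states in Sat with some successor in Z. Already a fixed point.
Sat(EG ((lock | crit) -> ~crit)) = {Ack, Send, Wait, Hold, Store}
Done ∉ Sat(EG ((lock | crit) -> ~crit)) = {Ack, Send, Wait, Hold, Store}, so the formula does not hold at Done.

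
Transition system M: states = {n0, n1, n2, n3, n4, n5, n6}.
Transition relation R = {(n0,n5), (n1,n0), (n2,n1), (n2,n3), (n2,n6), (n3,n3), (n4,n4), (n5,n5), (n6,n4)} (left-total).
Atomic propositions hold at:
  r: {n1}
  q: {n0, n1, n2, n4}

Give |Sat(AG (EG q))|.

EG q: greatest fixpoint, start Z0 = {n0, n1, n2, n4}, keep only states in Sat with some successor in Z. Z1 = {n1, n2, n4}; Z2 = {n2, n4}; Z3 = {n4}; fixed.
Sat(EG q) = {n4}
AG (EG q): greatest fixpoint, start Z0 = {n4}, keep only states in Sat with every successor in Z. Already a fixed point.
Sat(AG (EG q)) = {n4}
|Sat(AG (EG q))| = |{n4}| = 1.

1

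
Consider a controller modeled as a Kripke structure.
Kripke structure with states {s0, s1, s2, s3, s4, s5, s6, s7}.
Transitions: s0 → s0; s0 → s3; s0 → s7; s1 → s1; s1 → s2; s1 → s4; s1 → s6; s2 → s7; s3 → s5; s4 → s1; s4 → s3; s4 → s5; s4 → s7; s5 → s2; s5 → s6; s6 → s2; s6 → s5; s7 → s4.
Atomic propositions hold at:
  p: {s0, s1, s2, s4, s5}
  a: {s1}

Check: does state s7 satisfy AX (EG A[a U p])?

A[a U p]: least fixpoint, start Z0 = Sat(p) = {s0, s1, s2, s4, s5}, add states in Sat(a) with every successor in Z. Already a fixed point.
Sat(A[a U p]) = {s0, s1, s2, s4, s5}
EG A[a U p]: greatest fixpoint, start Z0 = {s0, s1, s2, s4, s5}, keep only states in Sat with some successor in Z. Z1 = {s0, s1, s4, s5}; Z2 = {s0, s1, s4}; fixed.
Sat(EG A[a U p]) = {s0, s1, s4}
Sat(AX (EG A[a U p])) = {s : every successor in {s0, s1, s4}} = {s7}
s7 ∈ Sat(AX (EG A[a U p])) = {s7}, so the formula holds at s7.

Yes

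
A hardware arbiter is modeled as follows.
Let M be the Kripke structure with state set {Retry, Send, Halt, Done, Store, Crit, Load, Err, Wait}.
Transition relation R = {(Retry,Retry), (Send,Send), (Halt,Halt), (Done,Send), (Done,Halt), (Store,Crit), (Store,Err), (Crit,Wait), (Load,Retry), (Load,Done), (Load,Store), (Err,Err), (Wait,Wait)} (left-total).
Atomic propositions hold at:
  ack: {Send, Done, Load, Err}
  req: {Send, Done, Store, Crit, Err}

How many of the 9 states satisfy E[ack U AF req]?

6

AF req: least fixpoint, start Z0 = {Send, Done, Store, Crit, Err}, add states with every successor in Z. Already a fixed point.
Sat(AF req) = {Send, Done, Store, Crit, Err}
E[ack U AF req]: least fixpoint, start Z0 = Sat(AF req) = {Send, Done, Store, Crit, Err}, add states in Sat(ack) with some successor in Z. Z1 = {Send, Done, Store, Crit, Load, Err}; fixed.
Sat(E[ack U AF req]) = {Send, Done, Store, Crit, Load, Err}
|Sat(E[ack U AF req])| = |{Send, Done, Store, Crit, Load, Err}| = 6.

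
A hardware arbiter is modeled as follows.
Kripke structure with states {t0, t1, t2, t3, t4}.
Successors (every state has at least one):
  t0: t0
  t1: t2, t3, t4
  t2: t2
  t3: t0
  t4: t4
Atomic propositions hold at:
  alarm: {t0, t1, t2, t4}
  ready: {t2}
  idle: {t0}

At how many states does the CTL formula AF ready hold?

AF ready: least fixpoint, start Z0 = {t2}, add states with every successor in Z. Already a fixed point.
Sat(AF ready) = {t2}
|Sat(AF ready)| = |{t2}| = 1.

1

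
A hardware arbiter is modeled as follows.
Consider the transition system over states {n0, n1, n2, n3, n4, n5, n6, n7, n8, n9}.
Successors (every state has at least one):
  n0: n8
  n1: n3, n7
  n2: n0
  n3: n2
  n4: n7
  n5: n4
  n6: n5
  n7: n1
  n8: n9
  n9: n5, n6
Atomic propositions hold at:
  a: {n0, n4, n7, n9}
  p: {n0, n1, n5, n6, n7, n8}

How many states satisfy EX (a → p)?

8

Sat(a → p) = {n0, n1, n2, n3, n5, n6, n7, n8}
Sat(EX (a → p)) = {s : some successor in {n0, n1, n2, n3, n5, n6, n7, n8}} = {n0, n1, n2, n3, n4, n6, n7, n9}
|Sat(EX (a → p))| = |{n0, n1, n2, n3, n4, n6, n7, n9}| = 8.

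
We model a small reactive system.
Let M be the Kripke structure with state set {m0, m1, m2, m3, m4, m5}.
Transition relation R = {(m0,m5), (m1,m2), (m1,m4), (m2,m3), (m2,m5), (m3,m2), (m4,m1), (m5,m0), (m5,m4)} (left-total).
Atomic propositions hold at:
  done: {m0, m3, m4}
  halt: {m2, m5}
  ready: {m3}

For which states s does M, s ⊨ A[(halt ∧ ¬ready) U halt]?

Sat(¬ready) = {m0, m1, m2, m4, m5}
Sat(halt ∧ ¬ready) = {m2, m5}
A[(halt ∧ ¬ready) U halt]: least fixpoint, start Z0 = Sat(halt) = {m2, m5}, add states in Sat(halt ∧ ¬ready) with every successor in Z. Already a fixed point.
Sat(A[(halt ∧ ¬ready) U halt]) = {m2, m5}

{m2, m5}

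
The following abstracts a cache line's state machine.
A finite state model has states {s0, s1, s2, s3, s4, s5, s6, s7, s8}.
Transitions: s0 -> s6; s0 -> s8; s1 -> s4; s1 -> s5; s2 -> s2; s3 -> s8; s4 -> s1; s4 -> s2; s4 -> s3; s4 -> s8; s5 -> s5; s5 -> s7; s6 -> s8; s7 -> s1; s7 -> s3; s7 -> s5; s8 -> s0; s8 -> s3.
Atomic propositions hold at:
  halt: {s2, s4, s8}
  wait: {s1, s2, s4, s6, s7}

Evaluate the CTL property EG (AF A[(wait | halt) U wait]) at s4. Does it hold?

Yes

Sat(wait | halt) = {s1, s2, s4, s6, s7, s8}
A[(wait | halt) U wait]: least fixpoint, start Z0 = Sat(wait) = {s1, s2, s4, s6, s7}, add states in Sat(wait | halt) with every successor in Z. Already a fixed point.
Sat(A[(wait | halt) U wait]) = {s1, s2, s4, s6, s7}
AF A[(wait | halt) U wait]: least fixpoint, start Z0 = {s1, s2, s4, s6, s7}, add states with every successor in Z. Already a fixed point.
Sat(AF A[(wait | halt) U wait]) = {s1, s2, s4, s6, s7}
EG (AF A[(wait | halt) U wait]): greatest fixpoint, start Z0 = {s1, s2, s4, s6, s7}, keep only states in Sat with some successor in Z. Z1 = {s1, s2, s4, s7}; fixed.
Sat(EG (AF A[(wait | halt) U wait])) = {s1, s2, s4, s7}
s4 ∈ Sat(EG (AF A[(wait | halt) U wait])) = {s1, s2, s4, s7}, so the formula holds at s4.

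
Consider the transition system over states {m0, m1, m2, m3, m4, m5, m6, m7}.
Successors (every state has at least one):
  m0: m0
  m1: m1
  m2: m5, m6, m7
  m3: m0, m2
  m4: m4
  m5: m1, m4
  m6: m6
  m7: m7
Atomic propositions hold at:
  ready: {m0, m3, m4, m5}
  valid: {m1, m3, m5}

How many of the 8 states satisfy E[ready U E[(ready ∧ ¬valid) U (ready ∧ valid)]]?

Sat(¬valid) = {m0, m2, m4, m6, m7}
Sat(ready ∧ ¬valid) = {m0, m4}
Sat(ready ∧ valid) = {m3, m5}
E[(ready ∧ ¬valid) U (ready ∧ valid)]: least fixpoint, start Z0 = Sat((ready ∧ valid)) = {m3, m5}, add states in Sat(ready ∧ ¬valid) with some successor in Z. Already a fixed point.
Sat(E[(ready ∧ ¬valid) U (ready ∧ valid)]) = {m3, m5}
E[ready U E[(ready ∧ ¬valid) U (ready ∧ valid)]]: least fixpoint, start Z0 = Sat(E[(ready ∧ ¬valid) U (ready ∧ valid)]) = {m3, m5}, add states in Sat(ready) with some successor in Z. Already a fixed point.
Sat(E[ready U E[(ready ∧ ¬valid) U (ready ∧ valid)]]) = {m3, m5}
|Sat(E[ready U E[(ready ∧ ¬valid) U (ready ∧ valid)]])| = |{m3, m5}| = 2.

2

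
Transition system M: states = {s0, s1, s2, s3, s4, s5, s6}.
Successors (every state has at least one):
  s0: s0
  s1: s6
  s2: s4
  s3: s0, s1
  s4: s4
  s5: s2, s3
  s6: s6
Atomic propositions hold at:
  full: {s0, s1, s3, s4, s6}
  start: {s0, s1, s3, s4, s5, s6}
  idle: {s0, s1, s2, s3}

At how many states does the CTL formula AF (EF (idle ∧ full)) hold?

Sat(idle ∧ full) = {s0, s1, s3}
EF (idle ∧ full): least fixpoint, start Z0 = {s0, s1, s3}, add states with some successor in Z. Z1 = {s0, s1, s3, s5}; fixed.
Sat(EF (idle ∧ full)) = {s0, s1, s3, s5}
AF (EF (idle ∧ full)): least fixpoint, start Z0 = {s0, s1, s3, s5}, add states with every successor in Z. Already a fixed point.
Sat(AF (EF (idle ∧ full))) = {s0, s1, s3, s5}
|Sat(AF (EF (idle ∧ full)))| = |{s0, s1, s3, s5}| = 4.

4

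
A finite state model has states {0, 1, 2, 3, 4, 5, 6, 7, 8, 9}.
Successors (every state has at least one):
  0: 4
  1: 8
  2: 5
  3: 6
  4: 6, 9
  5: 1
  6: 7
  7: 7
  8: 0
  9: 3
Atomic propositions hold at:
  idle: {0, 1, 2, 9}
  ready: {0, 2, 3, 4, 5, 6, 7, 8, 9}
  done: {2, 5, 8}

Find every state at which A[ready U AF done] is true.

AF done: least fixpoint, start Z0 = {2, 5, 8}, add states with every successor in Z. Z1 = {1, 2, 5, 8}; fixed.
Sat(AF done) = {1, 2, 5, 8}
A[ready U AF done]: least fixpoint, start Z0 = Sat(AF done) = {1, 2, 5, 8}, add states in Sat(ready) with every successor in Z. Already a fixed point.
Sat(A[ready U AF done]) = {1, 2, 5, 8}

{1, 2, 5, 8}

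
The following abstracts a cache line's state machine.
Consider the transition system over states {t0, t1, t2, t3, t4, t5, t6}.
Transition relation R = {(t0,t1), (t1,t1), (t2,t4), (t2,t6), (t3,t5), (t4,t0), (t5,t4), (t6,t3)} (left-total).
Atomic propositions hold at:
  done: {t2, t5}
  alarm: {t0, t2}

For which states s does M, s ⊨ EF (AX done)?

Sat(AX done) = {s : every successor in {t2, t5}} = {t3}
EF (AX done): least fixpoint, start Z0 = {t3}, add states with some successor in Z. Z1 = {t3, t6}; Z2 = {t2, t3, t6}; fixed.
Sat(EF (AX done)) = {t2, t3, t6}

{t2, t3, t6}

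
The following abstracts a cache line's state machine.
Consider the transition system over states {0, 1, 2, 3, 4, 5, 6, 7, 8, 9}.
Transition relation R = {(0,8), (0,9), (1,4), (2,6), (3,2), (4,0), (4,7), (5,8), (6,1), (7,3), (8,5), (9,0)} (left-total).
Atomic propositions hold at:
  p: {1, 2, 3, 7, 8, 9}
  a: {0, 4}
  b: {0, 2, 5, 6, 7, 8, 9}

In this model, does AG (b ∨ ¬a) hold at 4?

No

Sat(¬a) = {1, 2, 3, 5, 6, 7, 8, 9}
Sat(b ∨ ¬a) = {0, 1, 2, 3, 5, 6, 7, 8, 9}
AG (b ∨ ¬a): greatest fixpoint, start Z0 = {0, 1, 2, 3, 5, 6, 7, 8, 9}, keep only states in Sat with every successor in Z. Z1 = {0, 2, 3, 5, 6, 7, 8, 9}; Z2 = {0, 2, 3, 5, 7, 8, 9}; Z3 = {0, 3, 5, 7, 8, 9}; Z4 = {0, 5, 7, 8, 9}; Z5 = {0, 5, 8, 9}; fixed.
Sat(AG (b ∨ ¬a)) = {0, 5, 8, 9}
4 ∉ Sat(AG (b ∨ ¬a)) = {0, 5, 8, 9}, so the formula does not hold at 4.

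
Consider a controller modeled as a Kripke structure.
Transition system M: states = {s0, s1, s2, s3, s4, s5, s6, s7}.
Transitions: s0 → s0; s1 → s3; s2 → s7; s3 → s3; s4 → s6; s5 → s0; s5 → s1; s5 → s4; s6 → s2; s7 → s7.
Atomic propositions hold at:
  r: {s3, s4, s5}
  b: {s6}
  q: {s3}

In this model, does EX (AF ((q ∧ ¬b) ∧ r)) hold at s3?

Sat(¬b) = {s0, s1, s2, s3, s4, s5, s7}
Sat(q ∧ ¬b) = {s3}
Sat((q ∧ ¬b) ∧ r) = {s3}
AF ((q ∧ ¬b) ∧ r): least fixpoint, start Z0 = {s3}, add states with every successor in Z. Z1 = {s1, s3}; fixed.
Sat(AF ((q ∧ ¬b) ∧ r)) = {s1, s3}
Sat(EX (AF ((q ∧ ¬b) ∧ r))) = {s : some successor in {s1, s3}} = {s1, s3, s5}
s3 ∈ Sat(EX (AF ((q ∧ ¬b) ∧ r))) = {s1, s3, s5}, so the formula holds at s3.

Yes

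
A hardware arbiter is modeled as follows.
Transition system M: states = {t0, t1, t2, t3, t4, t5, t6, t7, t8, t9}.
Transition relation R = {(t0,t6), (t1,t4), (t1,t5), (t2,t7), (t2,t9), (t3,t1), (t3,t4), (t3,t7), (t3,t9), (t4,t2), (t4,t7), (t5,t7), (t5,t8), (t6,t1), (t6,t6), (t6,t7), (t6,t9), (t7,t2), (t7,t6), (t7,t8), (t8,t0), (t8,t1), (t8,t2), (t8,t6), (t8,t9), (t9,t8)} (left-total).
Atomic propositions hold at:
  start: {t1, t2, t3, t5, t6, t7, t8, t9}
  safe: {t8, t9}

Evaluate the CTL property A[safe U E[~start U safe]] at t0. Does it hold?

Sat(~start) = {t0, t4}
E[~start U safe]: least fixpoint, start Z0 = Sat(safe) = {t8, t9}, add states in Sat(~start) with some successor in Z. Already a fixed point.
Sat(E[~start U safe]) = {t8, t9}
A[safe U E[~start U safe]]: least fixpoint, start Z0 = Sat(E[~start U safe]) = {t8, t9}, add states in Sat(safe) with every successor in Z. Already a fixed point.
Sat(A[safe U E[~start U safe]]) = {t8, t9}
t0 ∉ Sat(A[safe U E[~start U safe]]) = {t8, t9}, so the formula does not hold at t0.

No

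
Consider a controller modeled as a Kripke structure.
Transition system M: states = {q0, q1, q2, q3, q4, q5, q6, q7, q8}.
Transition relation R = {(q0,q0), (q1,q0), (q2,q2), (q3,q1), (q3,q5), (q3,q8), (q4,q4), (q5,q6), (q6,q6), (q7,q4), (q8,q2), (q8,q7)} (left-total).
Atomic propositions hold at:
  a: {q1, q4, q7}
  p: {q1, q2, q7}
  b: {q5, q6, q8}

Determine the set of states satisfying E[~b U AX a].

{q4, q7}

Sat(~b) = {q0, q1, q2, q3, q4, q7}
Sat(AX a) = {s : every successor in {q1, q4, q7}} = {q4, q7}
E[~b U AX a]: least fixpoint, start Z0 = Sat(AX a) = {q4, q7}, add states in Sat(~b) with some successor in Z. Already a fixed point.
Sat(E[~b U AX a]) = {q4, q7}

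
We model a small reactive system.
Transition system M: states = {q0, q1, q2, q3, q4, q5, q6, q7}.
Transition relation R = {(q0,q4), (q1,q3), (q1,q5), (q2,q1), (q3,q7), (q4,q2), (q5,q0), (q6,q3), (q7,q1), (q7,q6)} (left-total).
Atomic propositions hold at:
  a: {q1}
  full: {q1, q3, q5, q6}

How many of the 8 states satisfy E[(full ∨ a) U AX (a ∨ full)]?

Sat(full ∨ a) = {q1, q3, q5, q6}
Sat(a ∨ full) = {q1, q3, q5, q6}
Sat(AX (a ∨ full)) = {s : every successor in {q1, q3, q5, q6}} = {q1, q2, q6, q7}
E[(full ∨ a) U AX (a ∨ full)]: least fixpoint, start Z0 = Sat(AX (a ∨ full)) = {q1, q2, q6, q7}, add states in Sat(full ∨ a) with some successor in Z. Z1 = {q1, q2, q3, q6, q7}; fixed.
Sat(E[(full ∨ a) U AX (a ∨ full)]) = {q1, q2, q3, q6, q7}
|Sat(E[(full ∨ a) U AX (a ∨ full)])| = |{q1, q2, q3, q6, q7}| = 5.

5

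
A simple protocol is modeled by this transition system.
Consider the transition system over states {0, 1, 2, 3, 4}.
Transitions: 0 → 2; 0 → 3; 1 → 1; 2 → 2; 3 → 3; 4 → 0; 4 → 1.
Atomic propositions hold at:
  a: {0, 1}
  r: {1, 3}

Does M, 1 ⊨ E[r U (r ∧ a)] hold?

Sat(r ∧ a) = {1}
E[r U (r ∧ a)]: least fixpoint, start Z0 = Sat((r ∧ a)) = {1}, add states in Sat(r) with some successor in Z. Already a fixed point.
Sat(E[r U (r ∧ a)]) = {1}
1 ∈ Sat(E[r U (r ∧ a)]) = {1}, so the formula holds at 1.

Yes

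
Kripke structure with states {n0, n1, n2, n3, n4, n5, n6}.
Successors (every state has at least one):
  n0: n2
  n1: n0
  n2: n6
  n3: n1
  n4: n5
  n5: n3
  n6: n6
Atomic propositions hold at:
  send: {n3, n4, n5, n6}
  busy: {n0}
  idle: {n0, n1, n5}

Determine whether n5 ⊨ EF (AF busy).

Yes

AF busy: least fixpoint, start Z0 = {n0}, add states with every successor in Z. Z1 = {n0, n1}; Z2 = {n0, n1, n3}; Z3 = {n0, n1, n3, n5}; Z4 = {n0, n1, n3, n4, n5}; fixed.
Sat(AF busy) = {n0, n1, n3, n4, n5}
EF (AF busy): least fixpoint, start Z0 = {n0, n1, n3, n4, n5}, add states with some successor in Z. Already a fixed point.
Sat(EF (AF busy)) = {n0, n1, n3, n4, n5}
n5 ∈ Sat(EF (AF busy)) = {n0, n1, n3, n4, n5}, so the formula holds at n5.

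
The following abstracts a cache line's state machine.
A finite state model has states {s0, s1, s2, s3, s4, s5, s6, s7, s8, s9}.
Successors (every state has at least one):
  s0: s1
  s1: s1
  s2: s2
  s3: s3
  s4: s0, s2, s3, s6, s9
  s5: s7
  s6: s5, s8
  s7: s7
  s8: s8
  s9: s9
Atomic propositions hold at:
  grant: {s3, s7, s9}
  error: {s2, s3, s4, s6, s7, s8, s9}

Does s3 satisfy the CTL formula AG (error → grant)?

Yes

Sat(error → grant) = {s0, s1, s3, s5, s7, s9}
AG (error → grant): greatest fixpoint, start Z0 = {s0, s1, s3, s5, s7, s9}, keep only states in Sat with every successor in Z. Already a fixed point.
Sat(AG (error → grant)) = {s0, s1, s3, s5, s7, s9}
s3 ∈ Sat(AG (error → grant)) = {s0, s1, s3, s5, s7, s9}, so the formula holds at s3.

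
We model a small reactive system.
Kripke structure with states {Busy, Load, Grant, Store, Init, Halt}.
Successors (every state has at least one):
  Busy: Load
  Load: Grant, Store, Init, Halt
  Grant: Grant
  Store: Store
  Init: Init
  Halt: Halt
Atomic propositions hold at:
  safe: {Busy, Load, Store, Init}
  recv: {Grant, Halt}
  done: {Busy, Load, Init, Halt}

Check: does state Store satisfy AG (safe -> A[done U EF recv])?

No

EF recv: least fixpoint, start Z0 = {Grant, Halt}, add states with some successor in Z. Z1 = {Load, Grant, Halt}; Z2 = {Busy, Load, Grant, Halt}; fixed.
Sat(EF recv) = {Busy, Load, Grant, Halt}
A[done U EF recv]: least fixpoint, start Z0 = Sat(EF recv) = {Busy, Load, Grant, Halt}, add states in Sat(done) with every successor in Z. Already a fixed point.
Sat(A[done U EF recv]) = {Busy, Load, Grant, Halt}
Sat(safe -> A[done U EF recv]) = {Busy, Load, Grant, Halt}
AG (safe -> A[done U EF recv]): greatest fixpoint, start Z0 = {Busy, Load, Grant, Halt}, keep only states in Sat with every successor in Z. Z1 = {Busy, Grant, Halt}; Z2 = {Grant, Halt}; fixed.
Sat(AG (safe -> A[done U EF recv])) = {Grant, Halt}
Store ∉ Sat(AG (safe -> A[done U EF recv])) = {Grant, Halt}, so the formula does not hold at Store.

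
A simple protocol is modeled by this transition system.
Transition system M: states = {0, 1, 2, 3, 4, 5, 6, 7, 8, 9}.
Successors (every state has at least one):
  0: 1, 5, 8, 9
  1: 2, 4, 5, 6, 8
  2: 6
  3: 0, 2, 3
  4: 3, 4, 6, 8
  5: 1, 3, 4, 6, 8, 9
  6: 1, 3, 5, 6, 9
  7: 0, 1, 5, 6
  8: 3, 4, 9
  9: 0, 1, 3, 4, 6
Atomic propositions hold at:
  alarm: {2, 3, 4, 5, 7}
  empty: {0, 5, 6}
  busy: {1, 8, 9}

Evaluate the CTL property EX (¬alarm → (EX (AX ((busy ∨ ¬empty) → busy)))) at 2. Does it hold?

No

Sat(¬alarm) = {0, 1, 6, 8, 9}
Sat(¬empty) = {1, 2, 3, 4, 7, 8, 9}
Sat(busy ∨ ¬empty) = {1, 2, 3, 4, 7, 8, 9}
Sat((busy ∨ ¬empty) → busy) = {0, 1, 5, 6, 8, 9}
Sat(AX ((busy ∨ ¬empty) → busy)) = {s : every successor in {0, 1, 5, 6, 8, 9}} = {0, 2, 7}
Sat(EX (AX ((busy ∨ ¬empty) → busy))) = {s : some successor in {0, 2, 7}} = {1, 3, 7, 9}
Sat(¬alarm → (EX (AX ((busy ∨ ¬empty) → busy)))) = {1, 2, 3, 4, 5, 7, 9}
Sat(EX (¬alarm → (EX (AX ((busy ∨ ¬empty) → busy))))) = {s : some successor in {1, 2, 3, 4, 5, 7, 9}} = {0, 1, 3, 4, 5, 6, 7, 8, 9}
2 ∉ Sat(EX (¬alarm → (EX (AX ((busy ∨ ¬empty) → busy))))) = {0, 1, 3, 4, 5, 6, 7, 8, 9}, so the formula does not hold at 2.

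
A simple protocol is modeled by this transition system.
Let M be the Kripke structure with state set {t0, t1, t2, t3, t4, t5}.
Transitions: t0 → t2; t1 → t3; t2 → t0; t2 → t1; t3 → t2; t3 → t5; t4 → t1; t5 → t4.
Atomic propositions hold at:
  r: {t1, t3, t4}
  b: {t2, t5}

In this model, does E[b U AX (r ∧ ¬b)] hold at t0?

No

Sat(¬b) = {t0, t1, t3, t4}
Sat(r ∧ ¬b) = {t1, t3, t4}
Sat(AX (r ∧ ¬b)) = {s : every successor in {t1, t3, t4}} = {t1, t4, t5}
E[b U AX (r ∧ ¬b)]: least fixpoint, start Z0 = Sat(AX (r ∧ ¬b)) = {t1, t4, t5}, add states in Sat(b) with some successor in Z. Z1 = {t1, t2, t4, t5}; fixed.
Sat(E[b U AX (r ∧ ¬b)]) = {t1, t2, t4, t5}
t0 ∉ Sat(E[b U AX (r ∧ ¬b)]) = {t1, t2, t4, t5}, so the formula does not hold at t0.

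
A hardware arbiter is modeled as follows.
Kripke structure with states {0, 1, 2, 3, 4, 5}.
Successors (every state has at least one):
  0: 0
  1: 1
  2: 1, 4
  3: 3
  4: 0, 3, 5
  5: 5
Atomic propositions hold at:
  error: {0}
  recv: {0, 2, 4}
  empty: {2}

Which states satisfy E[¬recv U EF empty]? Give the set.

Sat(¬recv) = {1, 3, 5}
EF empty: least fixpoint, start Z0 = {2}, add states with some successor in Z. Already a fixed point.
Sat(EF empty) = {2}
E[¬recv U EF empty]: least fixpoint, start Z0 = Sat(EF empty) = {2}, add states in Sat(¬recv) with some successor in Z. Already a fixed point.
Sat(E[¬recv U EF empty]) = {2}

{2}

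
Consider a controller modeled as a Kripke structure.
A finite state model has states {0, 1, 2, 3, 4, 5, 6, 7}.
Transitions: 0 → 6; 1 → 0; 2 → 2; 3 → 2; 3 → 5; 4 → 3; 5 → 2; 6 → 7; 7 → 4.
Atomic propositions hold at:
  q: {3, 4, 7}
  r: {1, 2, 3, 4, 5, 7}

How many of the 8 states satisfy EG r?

5

EG r: greatest fixpoint, start Z0 = {1, 2, 3, 4, 5, 7}, keep only states in Sat with some successor in Z. Z1 = {2, 3, 4, 5, 7}; fixed.
Sat(EG r) = {2, 3, 4, 5, 7}
|Sat(EG r)| = |{2, 3, 4, 5, 7}| = 5.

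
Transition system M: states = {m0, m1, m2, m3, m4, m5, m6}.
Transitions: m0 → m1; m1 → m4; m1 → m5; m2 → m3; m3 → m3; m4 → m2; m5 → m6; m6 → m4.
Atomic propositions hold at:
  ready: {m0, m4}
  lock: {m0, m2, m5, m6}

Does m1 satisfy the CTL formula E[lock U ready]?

No

E[lock U ready]: least fixpoint, start Z0 = Sat(ready) = {m0, m4}, add states in Sat(lock) with some successor in Z. Z1 = {m0, m4, m6}; Z2 = {m0, m4, m5, m6}; fixed.
Sat(E[lock U ready]) = {m0, m4, m5, m6}
m1 ∉ Sat(E[lock U ready]) = {m0, m4, m5, m6}, so the formula does not hold at m1.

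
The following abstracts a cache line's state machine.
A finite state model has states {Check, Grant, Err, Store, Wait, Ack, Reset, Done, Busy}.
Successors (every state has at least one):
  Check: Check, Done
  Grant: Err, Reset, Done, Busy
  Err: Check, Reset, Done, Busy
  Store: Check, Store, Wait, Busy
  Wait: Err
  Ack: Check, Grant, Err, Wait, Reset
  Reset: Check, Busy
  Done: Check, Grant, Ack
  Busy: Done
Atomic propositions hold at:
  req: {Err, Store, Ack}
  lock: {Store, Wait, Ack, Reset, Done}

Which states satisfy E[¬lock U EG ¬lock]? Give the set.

Sat(¬lock) = {Check, Grant, Err, Busy}
EG ¬lock: greatest fixpoint, start Z0 = {Check, Grant, Err, Busy}, keep only states in Sat with some successor in Z. Z1 = {Check, Grant, Err}; fixed.
Sat(EG ¬lock) = {Check, Grant, Err}
E[¬lock U EG ¬lock]: least fixpoint, start Z0 = Sat(EG ¬lock) = {Check, Grant, Err}, add states in Sat(¬lock) with some successor in Z. Already a fixed point.
Sat(E[¬lock U EG ¬lock]) = {Check, Grant, Err}

{Check, Grant, Err}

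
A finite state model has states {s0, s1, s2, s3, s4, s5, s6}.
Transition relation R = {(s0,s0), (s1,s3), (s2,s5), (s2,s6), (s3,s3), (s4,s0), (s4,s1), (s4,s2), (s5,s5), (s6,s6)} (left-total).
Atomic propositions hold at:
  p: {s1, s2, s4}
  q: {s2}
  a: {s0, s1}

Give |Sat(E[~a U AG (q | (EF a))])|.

2

Sat(~a) = {s2, s3, s4, s5, s6}
EF a: least fixpoint, start Z0 = {s0, s1}, add states with some successor in Z. Z1 = {s0, s1, s4}; fixed.
Sat(EF a) = {s0, s1, s4}
Sat(q | (EF a)) = {s0, s1, s2, s4}
AG (q | (EF a)): greatest fixpoint, start Z0 = {s0, s1, s2, s4}, keep only states in Sat with every successor in Z. Z1 = {s0, s4}; Z2 = {s0}; fixed.
Sat(AG (q | (EF a))) = {s0}
E[~a U AG (q | (EF a))]: least fixpoint, start Z0 = Sat(AG (q | (EF a))) = {s0}, add states in Sat(~a) with some successor in Z. Z1 = {s0, s4}; fixed.
Sat(E[~a U AG (q | (EF a))]) = {s0, s4}
|Sat(E[~a U AG (q | (EF a))])| = |{s0, s4}| = 2.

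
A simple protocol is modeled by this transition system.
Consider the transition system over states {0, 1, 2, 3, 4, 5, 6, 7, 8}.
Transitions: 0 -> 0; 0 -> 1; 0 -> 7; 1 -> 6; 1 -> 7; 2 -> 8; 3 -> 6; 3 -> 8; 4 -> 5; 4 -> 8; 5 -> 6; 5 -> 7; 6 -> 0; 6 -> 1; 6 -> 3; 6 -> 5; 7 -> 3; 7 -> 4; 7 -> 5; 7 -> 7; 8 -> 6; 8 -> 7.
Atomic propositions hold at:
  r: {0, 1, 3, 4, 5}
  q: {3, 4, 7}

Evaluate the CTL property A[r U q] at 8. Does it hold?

A[r U q]: least fixpoint, start Z0 = Sat(q) = {3, 4, 7}, add states in Sat(r) with every successor in Z. Already a fixed point.
Sat(A[r U q]) = {3, 4, 7}
8 ∉ Sat(A[r U q]) = {3, 4, 7}, so the formula does not hold at 8.

No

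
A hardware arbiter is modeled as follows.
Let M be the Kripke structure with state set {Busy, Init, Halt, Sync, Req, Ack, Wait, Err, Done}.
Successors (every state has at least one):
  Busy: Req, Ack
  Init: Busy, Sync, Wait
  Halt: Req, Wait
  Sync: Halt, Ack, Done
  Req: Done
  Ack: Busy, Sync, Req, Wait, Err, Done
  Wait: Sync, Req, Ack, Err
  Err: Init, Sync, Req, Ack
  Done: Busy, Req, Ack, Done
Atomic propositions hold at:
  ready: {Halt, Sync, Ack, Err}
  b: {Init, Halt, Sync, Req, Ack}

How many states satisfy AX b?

Sat(AX b) = {s : every successor in {Init, Halt, Sync, Req, Ack}} = {Busy, Err}
|Sat(AX b)| = |{Busy, Err}| = 2.

2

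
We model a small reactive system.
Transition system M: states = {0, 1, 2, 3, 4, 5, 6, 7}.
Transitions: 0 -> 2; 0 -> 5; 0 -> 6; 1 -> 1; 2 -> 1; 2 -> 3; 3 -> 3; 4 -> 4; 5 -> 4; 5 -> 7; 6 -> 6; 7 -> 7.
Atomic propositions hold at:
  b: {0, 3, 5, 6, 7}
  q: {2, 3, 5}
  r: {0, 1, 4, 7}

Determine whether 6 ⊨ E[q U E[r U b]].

Yes

E[r U b]: least fixpoint, start Z0 = Sat(b) = {0, 3, 5, 6, 7}, add states in Sat(r) with some successor in Z. Already a fixed point.
Sat(E[r U b]) = {0, 3, 5, 6, 7}
E[q U E[r U b]]: least fixpoint, start Z0 = Sat(E[r U b]) = {0, 3, 5, 6, 7}, add states in Sat(q) with some successor in Z. Z1 = {0, 2, 3, 5, 6, 7}; fixed.
Sat(E[q U E[r U b]]) = {0, 2, 3, 5, 6, 7}
6 ∈ Sat(E[q U E[r U b]]) = {0, 2, 3, 5, 6, 7}, so the formula holds at 6.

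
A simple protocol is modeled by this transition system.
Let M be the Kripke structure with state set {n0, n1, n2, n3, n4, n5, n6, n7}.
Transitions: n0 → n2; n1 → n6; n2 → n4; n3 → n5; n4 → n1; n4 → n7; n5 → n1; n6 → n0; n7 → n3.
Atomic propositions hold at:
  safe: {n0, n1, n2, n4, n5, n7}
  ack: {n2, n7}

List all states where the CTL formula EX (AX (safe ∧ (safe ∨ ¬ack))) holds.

Sat(¬ack) = {n0, n1, n3, n4, n5, n6}
Sat(safe ∨ ¬ack) = {n0, n1, n2, n3, n4, n5, n6, n7}
Sat(safe ∧ (safe ∨ ¬ack)) = {n0, n1, n2, n4, n5, n7}
Sat(AX (safe ∧ (safe ∨ ¬ack))) = {s : every successor in {n0, n1, n2, n4, n5, n7}} = {n0, n2, n3, n4, n5, n6}
Sat(EX (AX (safe ∧ (safe ∨ ¬ack)))) = {s : some successor in {n0, n2, n3, n4, n5, n6}} = {n0, n1, n2, n3, n6, n7}

{n0, n1, n2, n3, n6, n7}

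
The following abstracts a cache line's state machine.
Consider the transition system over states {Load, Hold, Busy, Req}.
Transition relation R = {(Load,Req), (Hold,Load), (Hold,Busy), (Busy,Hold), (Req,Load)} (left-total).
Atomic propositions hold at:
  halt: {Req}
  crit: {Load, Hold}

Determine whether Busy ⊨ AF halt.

AF halt: least fixpoint, start Z0 = {Req}, add states with every successor in Z. Z1 = {Load, Req}; fixed.
Sat(AF halt) = {Load, Req}
Busy ∉ Sat(AF halt) = {Load, Req}, so the formula does not hold at Busy.

No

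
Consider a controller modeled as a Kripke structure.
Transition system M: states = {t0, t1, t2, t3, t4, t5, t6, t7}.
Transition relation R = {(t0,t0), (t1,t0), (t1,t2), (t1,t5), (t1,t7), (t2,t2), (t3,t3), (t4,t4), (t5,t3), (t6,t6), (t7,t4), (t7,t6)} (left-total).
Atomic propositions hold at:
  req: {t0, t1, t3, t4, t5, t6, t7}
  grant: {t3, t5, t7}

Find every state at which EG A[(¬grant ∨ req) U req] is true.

Sat(¬grant) = {t0, t1, t2, t4, t6}
Sat(¬grant ∨ req) = {t0, t1, t2, t3, t4, t5, t6, t7}
A[(¬grant ∨ req) U req]: least fixpoint, start Z0 = Sat(req) = {t0, t1, t3, t4, t5, t6, t7}, add states in Sat(¬grant ∨ req) with every successor in Z. Already a fixed point.
Sat(A[(¬grant ∨ req) U req]) = {t0, t1, t3, t4, t5, t6, t7}
EG A[(¬grant ∨ req) U req]: greatest fixpoint, start Z0 = {t0, t1, t3, t4, t5, t6, t7}, keep only states in Sat with some successor in Z. Already a fixed point.
Sat(EG A[(¬grant ∨ req) U req]) = {t0, t1, t3, t4, t5, t6, t7}

{t0, t1, t3, t4, t5, t6, t7}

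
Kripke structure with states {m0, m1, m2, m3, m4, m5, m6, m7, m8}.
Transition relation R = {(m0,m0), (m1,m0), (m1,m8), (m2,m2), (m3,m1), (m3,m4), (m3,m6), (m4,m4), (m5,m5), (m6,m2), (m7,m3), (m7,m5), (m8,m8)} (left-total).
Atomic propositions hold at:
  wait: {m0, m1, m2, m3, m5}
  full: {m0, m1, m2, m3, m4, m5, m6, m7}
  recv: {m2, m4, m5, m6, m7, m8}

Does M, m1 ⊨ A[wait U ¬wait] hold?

No

Sat(¬wait) = {m4, m6, m7, m8}
A[wait U ¬wait]: least fixpoint, start Z0 = Sat(¬wait) = {m4, m6, m7, m8}, add states in Sat(wait) with every successor in Z. Already a fixed point.
Sat(A[wait U ¬wait]) = {m4, m6, m7, m8}
m1 ∉ Sat(A[wait U ¬wait]) = {m4, m6, m7, m8}, so the formula does not hold at m1.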